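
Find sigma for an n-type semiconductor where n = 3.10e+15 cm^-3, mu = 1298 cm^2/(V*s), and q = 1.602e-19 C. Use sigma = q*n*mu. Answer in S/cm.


Step 1: sigma = q * n * mu
Step 2: sigma = 1.602e-19 * 3.10e+15 * 1298
Step 3: sigma = 6.446e-01 S/cm

6.446e-01


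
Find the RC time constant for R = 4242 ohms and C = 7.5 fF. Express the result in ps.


Step 1: tau = R * C
Step 2: tau = 4242 * 7.5 fF = 4242 * 7.5e-15 F
Step 3: tau = 3.1815e-11 s = 31.815 ps

31.815


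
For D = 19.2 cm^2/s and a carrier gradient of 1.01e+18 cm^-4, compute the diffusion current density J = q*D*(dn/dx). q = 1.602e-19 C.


Step 1: J = q * D * (dn/dx)
Step 2: J = 1.602e-19 * 19.2 * 1.01e+18
Step 3: J = 3.11e+00 A/cm^2

3.11e+00


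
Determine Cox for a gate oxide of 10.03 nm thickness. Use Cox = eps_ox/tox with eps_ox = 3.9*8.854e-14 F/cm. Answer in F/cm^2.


Step 1: eps_ox = 3.9 * 8.854e-14 = 3.45306e-13 F/cm
Step 2: tox in cm = 10.03 nm * 1e-7 = 1.0030e-06 cm
Step 3: Cox = 3.45306e-13 / 1.0030e-06 = 3.44e-07 F/cm^2

3.44e-07


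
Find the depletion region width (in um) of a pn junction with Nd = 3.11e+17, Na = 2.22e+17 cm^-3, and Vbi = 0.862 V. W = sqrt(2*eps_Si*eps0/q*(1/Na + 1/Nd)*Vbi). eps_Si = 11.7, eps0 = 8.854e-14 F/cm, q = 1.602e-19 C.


Step 1: 1/Na + 1/Nd = 1/2.22e+17 + 1/3.11e+17 = 7.71994e-18
Step 2: 2*eps*eps0/q = 2*11.7*8.854e-14/1.602e-19 = 1.293281e+07
Step 3: W^2 = 1.293281e+07 * 7.71994e-18 * 0.862 = 8.60625e-11
Step 4: W = sqrt(8.60625e-11) = 9.277e-06 cm = 0.09277 um

0.09277


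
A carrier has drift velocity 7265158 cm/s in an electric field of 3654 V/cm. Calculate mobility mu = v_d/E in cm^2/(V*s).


Step 1: mu = v_d / E
Step 2: mu = 7265158 / 3654
Step 3: mu = 1988.28 cm^2/(V*s)

1988.28


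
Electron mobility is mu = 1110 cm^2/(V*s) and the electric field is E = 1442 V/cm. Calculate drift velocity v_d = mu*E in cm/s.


Step 1: v_d = mu * E
Step 2: v_d = 1110 * 1442 = 1600620
Step 3: v_d = 1.60e+06 cm/s

1.60e+06


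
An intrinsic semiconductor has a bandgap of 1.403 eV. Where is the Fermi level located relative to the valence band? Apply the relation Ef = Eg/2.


Step 1: For an intrinsic semiconductor, the Fermi level sits at midgap.
Step 2: Ef = Eg / 2 = 1.403 / 2 = 0.7015 eV

0.7015


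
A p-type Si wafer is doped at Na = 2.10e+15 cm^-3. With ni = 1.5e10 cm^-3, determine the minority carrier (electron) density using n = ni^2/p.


Step 1: Majority hole concentration p ≈ Na = 2.10e+15 cm^-3
Step 2: n = ni^2 / Na = (1.5e10)^2 / 2.10e+15
Step 3: n = 1.07e+05 cm^-3

1.07e+05


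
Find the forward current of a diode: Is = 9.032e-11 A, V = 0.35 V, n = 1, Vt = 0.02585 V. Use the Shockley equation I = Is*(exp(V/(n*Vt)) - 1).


Step 1: V/(n*Vt) = 0.35/(1*0.02585) = 13.5397
Step 2: exp(13.5397) = 7.5896e+05
Step 3: I = 9.032e-11 * (7.5896e+05 - 1) = 6.85e-05 A

6.85e-05


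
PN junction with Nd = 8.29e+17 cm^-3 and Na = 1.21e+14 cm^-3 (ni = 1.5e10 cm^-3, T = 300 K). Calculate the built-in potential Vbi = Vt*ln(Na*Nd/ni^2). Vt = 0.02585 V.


Step 1: Compute Na*Nd/ni^2 = 1.21e+14 * 8.29e+17 / (1.5e10)^2 = 4.4582e+11
Step 2: ln(4.4582e+11) = 26.8232
Step 3: Vbi = 0.02585 * 26.8232 = 0.693 V

0.693


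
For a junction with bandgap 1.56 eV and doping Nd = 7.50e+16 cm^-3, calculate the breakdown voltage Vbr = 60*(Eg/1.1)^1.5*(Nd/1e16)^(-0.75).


Step 1: Eg/1.1 = 1.56/1.1 = 1.418182
Step 2: (Eg/1.1)^1.5 = 1.418182^1.5 = 1.688877
Step 3: (Nd/1e16)^(-0.75) = (7.5)^(-0.75) = 0.220650
Step 4: Vbr = 60 * 1.688877 * 0.220650 = 22.4 V

22.4


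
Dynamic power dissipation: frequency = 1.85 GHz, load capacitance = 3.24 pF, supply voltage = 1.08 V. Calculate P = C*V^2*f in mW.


Step 1: V^2 = 1.08^2 = 1.1664 V^2
Step 2: P = C*V^2*f = 3.24e-12 F * 1.1664 * 1.85e9 Hz
Step 3: P = 6.9914016e-03 W
Step 4: P = 6.991 mW

6.991


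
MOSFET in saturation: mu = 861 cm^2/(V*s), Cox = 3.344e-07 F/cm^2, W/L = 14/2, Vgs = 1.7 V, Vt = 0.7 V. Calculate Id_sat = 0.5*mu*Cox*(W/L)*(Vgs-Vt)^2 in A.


Step 1: Overdrive voltage Vov = Vgs - Vt = 1.7 - 0.7 = 1.0 V
Step 2: W/L = 14/2 = 7
Step 3: Id = 0.5 * 861 * 3.344e-07 * 7 * 1.0^2
Step 4: Id = 1.01e-03 A

1.01e-03


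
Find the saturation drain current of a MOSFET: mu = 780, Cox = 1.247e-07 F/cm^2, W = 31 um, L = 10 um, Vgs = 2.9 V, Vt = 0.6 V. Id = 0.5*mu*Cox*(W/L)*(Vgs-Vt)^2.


Step 1: Overdrive voltage Vov = Vgs - Vt = 2.9 - 0.6 = 2.3 V
Step 2: W/L = 31/10 = 3.1
Step 3: Id = 0.5 * 780 * 1.247e-07 * 3.1 * 2.3^2
Step 4: Id = 7.98e-04 A

7.98e-04


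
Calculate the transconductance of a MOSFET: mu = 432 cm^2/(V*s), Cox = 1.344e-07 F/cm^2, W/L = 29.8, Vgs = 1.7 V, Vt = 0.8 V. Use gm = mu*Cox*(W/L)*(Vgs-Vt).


Step 1: Vov = Vgs - Vt = 1.7 - 0.8 = 0.9 V
Step 2: gm = mu * Cox * (W/L) * Vov
Step 3: gm = 432 * 1.344e-07 * 29.8 * 0.9 = 1.56e-03 S

1.56e-03


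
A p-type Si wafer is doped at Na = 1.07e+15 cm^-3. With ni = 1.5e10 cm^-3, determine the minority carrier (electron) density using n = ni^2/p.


Step 1: Majority hole concentration p ≈ Na = 1.07e+15 cm^-3
Step 2: n = ni^2 / Na = (1.5e10)^2 / 1.07e+15
Step 3: n = 2.10e+05 cm^-3

2.10e+05


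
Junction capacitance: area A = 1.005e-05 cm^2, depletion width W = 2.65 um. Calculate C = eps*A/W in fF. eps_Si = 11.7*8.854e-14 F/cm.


Step 1: eps_Si = 11.7 * 8.854e-14 = 1.035918e-12 F/cm
Step 2: W in cm = 2.65 * 1e-4 = 2.65e-04 cm
Step 3: C = 1.035918e-12 * 1.005e-05 / 2.65e-04 = 3.928670e-14 F
Step 4: C = 39.29 fF

39.29


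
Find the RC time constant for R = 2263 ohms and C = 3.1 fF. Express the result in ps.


Step 1: tau = R * C
Step 2: tau = 2263 * 3.1 fF = 2263 * 3.1e-15 F
Step 3: tau = 7.0153e-12 s = 7.0153 ps

7.0153


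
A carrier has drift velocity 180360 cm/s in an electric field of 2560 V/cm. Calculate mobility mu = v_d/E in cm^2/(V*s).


Step 1: mu = v_d / E
Step 2: mu = 180360 / 2560
Step 3: mu = 70.45 cm^2/(V*s)

70.45


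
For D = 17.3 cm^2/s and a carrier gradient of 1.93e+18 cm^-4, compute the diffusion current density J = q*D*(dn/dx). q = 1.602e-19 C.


Step 1: J = q * D * (dn/dx)
Step 2: J = 1.602e-19 * 17.3 * 1.93e+18
Step 3: J = 5.35e+00 A/cm^2

5.35e+00


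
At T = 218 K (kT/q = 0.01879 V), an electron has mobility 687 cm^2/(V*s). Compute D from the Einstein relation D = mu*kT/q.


Step 1: D = mu * (kT/q)
Step 2: D = 687 * 0.01879
Step 3: D = 12.91 cm^2/s

12.91


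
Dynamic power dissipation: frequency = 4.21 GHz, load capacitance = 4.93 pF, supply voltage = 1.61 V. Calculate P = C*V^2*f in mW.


Step 1: V^2 = 1.61^2 = 2.5921 V^2
Step 2: P = C*V^2*f = 4.93e-12 F * 2.5921 * 4.21e9 Hz
Step 3: P = 5.379981313e-02 W
Step 4: P = 53.8 mW

53.8


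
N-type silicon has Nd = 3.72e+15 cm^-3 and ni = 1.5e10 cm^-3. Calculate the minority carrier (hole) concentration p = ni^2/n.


Step 1: Since Nd >> ni, n ≈ Nd = 3.72e+15 cm^-3
Step 2: p = ni^2 / n = (1.5e10)^2 / 3.72e+15
Step 3: p = 2.25e20 / 3.72e+15 = 6.05e+04 cm^-3

6.05e+04


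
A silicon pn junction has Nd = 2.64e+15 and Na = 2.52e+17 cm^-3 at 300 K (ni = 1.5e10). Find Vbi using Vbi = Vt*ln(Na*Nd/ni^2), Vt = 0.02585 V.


Step 1: Compute Na*Nd/ni^2 = 2.52e+17 * 2.64e+15 / (1.5e10)^2 = 2.9568e+12
Step 2: ln(2.9568e+12) = 28.7151
Step 3: Vbi = 0.02585 * 28.7151 = 0.742 V

0.742


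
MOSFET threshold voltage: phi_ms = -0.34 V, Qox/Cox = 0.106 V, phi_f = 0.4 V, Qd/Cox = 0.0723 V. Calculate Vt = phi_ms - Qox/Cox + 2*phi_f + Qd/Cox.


Step 1: Vt = phi_ms - Qox/Cox + 2*phi_f + Qd/Cox
Step 2: Vt = -0.34 - 0.106 + 2*0.4 + 0.0723
Step 3: Vt = -0.34 - 0.106 + 0.8 + 0.0723
Step 4: Vt = 0.4263 V

0.4263


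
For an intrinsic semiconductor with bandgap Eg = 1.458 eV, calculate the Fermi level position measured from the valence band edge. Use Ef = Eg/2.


Step 1: For an intrinsic semiconductor, the Fermi level sits at midgap.
Step 2: Ef = Eg / 2 = 1.458 / 2 = 0.729 eV

0.729


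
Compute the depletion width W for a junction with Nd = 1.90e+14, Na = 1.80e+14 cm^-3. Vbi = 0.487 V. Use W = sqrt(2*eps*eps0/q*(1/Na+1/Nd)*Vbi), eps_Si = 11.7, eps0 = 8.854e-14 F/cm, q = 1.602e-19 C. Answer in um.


Step 1: 1/Na + 1/Nd = 1/1.80e+14 + 1/1.90e+14 = 1.08187e-14
Step 2: 2*eps*eps0/q = 2*11.7*8.854e-14/1.602e-19 = 1.293281e+07
Step 3: W^2 = 1.293281e+07 * 1.08187e-14 * 0.487 = 6.81392e-08
Step 4: W = sqrt(6.81392e-08) = 2.610e-04 cm = 2.61 um

2.61


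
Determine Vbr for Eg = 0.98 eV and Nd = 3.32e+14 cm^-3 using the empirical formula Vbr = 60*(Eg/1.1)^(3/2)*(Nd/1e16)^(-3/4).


Step 1: Eg/1.1 = 0.98/1.1 = 0.890909
Step 2: (Eg/1.1)^1.5 = 0.890909^1.5 = 0.840911
Step 3: (Nd/1e16)^(-0.75) = (0.0332)^(-0.75) = 12.857201
Step 4: Vbr = 60 * 0.840911 * 12.857201 = 648.7 V

648.7


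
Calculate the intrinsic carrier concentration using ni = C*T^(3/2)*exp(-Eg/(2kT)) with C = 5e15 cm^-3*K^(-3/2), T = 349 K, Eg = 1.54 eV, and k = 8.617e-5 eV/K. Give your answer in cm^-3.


Step 1: Compute kT = 8.617e-5 * 349 = 0.03007333 eV
Step 2: Exponent = -Eg/(2kT) = -1.54/(2*0.03007333) = -25.60408
Step 3: T^(3/2) = 349^1.5 = 6519.86
Step 4: ni = 5e15 * 6519.86 * exp(-25.60408) = 2.47e+08 cm^-3

2.47e+08


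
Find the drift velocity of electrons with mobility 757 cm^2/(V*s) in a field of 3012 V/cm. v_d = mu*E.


Step 1: v_d = mu * E
Step 2: v_d = 757 * 3012 = 2280084
Step 3: v_d = 2.28e+06 cm/s

2.28e+06


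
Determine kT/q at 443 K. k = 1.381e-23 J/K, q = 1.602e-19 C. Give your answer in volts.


Step 1: kT = 1.381e-23 * 443 = 6.11783e-21 J
Step 2: Vt = kT/q = 6.11783e-21 / 1.602e-19
Step 3: Vt = 0.03819 V

0.03819


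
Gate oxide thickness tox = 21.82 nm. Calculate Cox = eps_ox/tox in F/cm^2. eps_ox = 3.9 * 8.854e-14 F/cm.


Step 1: eps_ox = 3.9 * 8.854e-14 = 3.45306e-13 F/cm
Step 2: tox in cm = 21.82 nm * 1e-7 = 2.1820e-06 cm
Step 3: Cox = 3.45306e-13 / 2.1820e-06 = 1.58e-07 F/cm^2

1.58e-07


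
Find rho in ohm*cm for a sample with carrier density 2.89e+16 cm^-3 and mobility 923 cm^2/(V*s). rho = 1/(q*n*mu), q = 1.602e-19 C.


Step 1: sigma = q * n * mu = 1.602e-19 * 2.89e+16 * 923 = 4.27329e+00 S/cm
Step 2: rho = 1 / sigma = 1 / 4.27329e+00 = 0.234 ohm*cm

0.234


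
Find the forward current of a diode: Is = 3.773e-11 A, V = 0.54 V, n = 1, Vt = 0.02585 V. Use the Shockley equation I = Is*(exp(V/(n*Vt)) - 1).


Step 1: V/(n*Vt) = 0.54/(1*0.02585) = 20.8897
Step 2: exp(20.8897) = 1.1811e+09
Step 3: I = 3.773e-11 * (1.1811e+09 - 1) = 4.46e-02 A

4.46e-02


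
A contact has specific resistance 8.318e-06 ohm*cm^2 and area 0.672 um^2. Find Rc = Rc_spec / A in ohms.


Step 1: Convert area to cm^2: 0.672 um^2 = 6.7200e-09 cm^2
Step 2: Rc = Rc_spec / A = 8.318e-06 / 6.7200e-09
Step 3: Rc = 1.24e+03 ohms

1.24e+03


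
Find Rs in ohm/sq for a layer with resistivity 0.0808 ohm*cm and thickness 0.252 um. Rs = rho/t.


Step 1: Convert thickness to cm: t = 0.252 um = 2.5200e-05 cm
Step 2: Rs = rho / t = 0.0808 / 2.5200e-05
Step 3: Rs = 3206.3 ohm/sq

3206.3


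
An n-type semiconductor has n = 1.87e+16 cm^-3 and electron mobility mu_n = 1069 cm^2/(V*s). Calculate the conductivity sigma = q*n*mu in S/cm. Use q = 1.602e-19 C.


Step 1: sigma = q * n * mu
Step 2: sigma = 1.602e-19 * 1.87e+16 * 1069
Step 3: sigma = 3.202e+00 S/cm

3.202e+00


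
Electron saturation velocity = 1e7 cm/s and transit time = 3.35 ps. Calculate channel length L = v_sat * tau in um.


Step 1: tau in seconds = 3.35 ps * 1e-12 = 3.3500e-12 s
Step 2: L = v_sat * tau = 1e7 * 3.3500e-12 = 3.3500e-05 cm
Step 3: L in um = 3.3500e-05 * 1e4 = 0.335 um

0.335


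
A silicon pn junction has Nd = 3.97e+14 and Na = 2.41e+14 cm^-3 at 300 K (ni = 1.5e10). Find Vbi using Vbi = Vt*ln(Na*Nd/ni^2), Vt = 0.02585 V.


Step 1: Compute Na*Nd/ni^2 = 2.41e+14 * 3.97e+14 / (1.5e10)^2 = 4.2523e+08
Step 2: ln(4.2523e+08) = 19.8681
Step 3: Vbi = 0.02585 * 19.8681 = 0.514 V

0.514


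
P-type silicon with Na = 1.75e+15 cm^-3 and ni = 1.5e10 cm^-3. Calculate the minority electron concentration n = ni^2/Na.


Step 1: Majority hole concentration p ≈ Na = 1.75e+15 cm^-3
Step 2: n = ni^2 / Na = (1.5e10)^2 / 1.75e+15
Step 3: n = 1.29e+05 cm^-3

1.29e+05


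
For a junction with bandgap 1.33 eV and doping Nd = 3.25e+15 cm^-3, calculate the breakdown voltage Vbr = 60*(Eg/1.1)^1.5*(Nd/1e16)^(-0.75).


Step 1: Eg/1.1 = 1.33/1.1 = 1.209091
Step 2: (Eg/1.1)^1.5 = 1.209091^1.5 = 1.329500
Step 3: (Nd/1e16)^(-0.75) = (0.325)^(-0.75) = 2.323205
Step 4: Vbr = 60 * 1.329500 * 2.323205 = 185.3 V

185.3


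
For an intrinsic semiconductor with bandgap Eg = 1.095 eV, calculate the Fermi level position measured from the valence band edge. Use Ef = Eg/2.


Step 1: For an intrinsic semiconductor, the Fermi level sits at midgap.
Step 2: Ef = Eg / 2 = 1.095 / 2 = 0.5475 eV

0.5475


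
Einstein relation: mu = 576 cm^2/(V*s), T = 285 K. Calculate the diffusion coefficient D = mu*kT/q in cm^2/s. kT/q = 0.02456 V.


Step 1: D = mu * (kT/q)
Step 2: D = 576 * 0.02456
Step 3: D = 14.15 cm^2/s

14.15


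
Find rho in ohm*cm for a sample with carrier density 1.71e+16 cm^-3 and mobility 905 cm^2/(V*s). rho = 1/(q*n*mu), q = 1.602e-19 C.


Step 1: sigma = q * n * mu = 1.602e-19 * 1.71e+16 * 905 = 2.47918e+00 S/cm
Step 2: rho = 1 / sigma = 1 / 2.47918e+00 = 0.4034 ohm*cm

0.4034


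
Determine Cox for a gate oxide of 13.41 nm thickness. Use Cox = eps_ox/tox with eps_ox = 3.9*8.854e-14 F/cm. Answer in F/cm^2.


Step 1: eps_ox = 3.9 * 8.854e-14 = 3.45306e-13 F/cm
Step 2: tox in cm = 13.41 nm * 1e-7 = 1.3410e-06 cm
Step 3: Cox = 3.45306e-13 / 1.3410e-06 = 2.57e-07 F/cm^2

2.57e-07


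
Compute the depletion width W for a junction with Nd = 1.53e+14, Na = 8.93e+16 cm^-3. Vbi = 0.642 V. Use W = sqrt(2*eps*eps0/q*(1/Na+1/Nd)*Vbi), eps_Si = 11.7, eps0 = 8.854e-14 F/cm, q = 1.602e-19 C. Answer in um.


Step 1: 1/Na + 1/Nd = 1/8.93e+16 + 1/1.53e+14 = 6.54715e-15
Step 2: 2*eps*eps0/q = 2*11.7*8.854e-14/1.602e-19 = 1.293281e+07
Step 3: W^2 = 1.293281e+07 * 6.54715e-15 * 0.642 = 5.43601e-08
Step 4: W = sqrt(5.43601e-08) = 2.332e-04 cm = 2.332 um

2.332


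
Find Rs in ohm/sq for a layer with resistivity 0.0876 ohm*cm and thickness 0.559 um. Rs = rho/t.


Step 1: Convert thickness to cm: t = 0.559 um = 5.5900e-05 cm
Step 2: Rs = rho / t = 0.0876 / 5.5900e-05
Step 3: Rs = 1567.1 ohm/sq

1567.1


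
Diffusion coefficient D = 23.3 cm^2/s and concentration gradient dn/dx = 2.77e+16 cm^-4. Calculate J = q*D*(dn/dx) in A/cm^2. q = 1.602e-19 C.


Step 1: J = q * D * (dn/dx)
Step 2: J = 1.602e-19 * 23.3 * 2.77e+16
Step 3: J = 1.03e-01 A/cm^2

1.03e-01


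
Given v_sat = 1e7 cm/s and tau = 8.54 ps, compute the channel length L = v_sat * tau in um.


Step 1: tau in seconds = 8.54 ps * 1e-12 = 8.5400e-12 s
Step 2: L = v_sat * tau = 1e7 * 8.5400e-12 = 8.5400e-05 cm
Step 3: L in um = 8.5400e-05 * 1e4 = 0.854 um

0.854


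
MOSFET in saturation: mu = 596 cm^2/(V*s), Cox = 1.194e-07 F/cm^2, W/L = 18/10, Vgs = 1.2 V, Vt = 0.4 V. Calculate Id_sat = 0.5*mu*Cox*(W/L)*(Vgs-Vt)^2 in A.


Step 1: Overdrive voltage Vov = Vgs - Vt = 1.2 - 0.4 = 0.8 V
Step 2: W/L = 18/10 = 1.8
Step 3: Id = 0.5 * 596 * 1.194e-07 * 1.8 * 0.8^2
Step 4: Id = 4.10e-05 A

4.10e-05


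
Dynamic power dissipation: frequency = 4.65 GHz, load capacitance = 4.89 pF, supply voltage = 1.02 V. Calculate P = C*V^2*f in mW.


Step 1: V^2 = 1.02^2 = 1.0404 V^2
Step 2: P = C*V^2*f = 4.89e-12 F * 1.0404 * 4.65e9 Hz
Step 3: P = 2.36571354e-02 W
Step 4: P = 23.657 mW

23.657


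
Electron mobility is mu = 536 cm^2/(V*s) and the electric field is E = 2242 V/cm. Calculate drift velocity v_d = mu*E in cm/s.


Step 1: v_d = mu * E
Step 2: v_d = 536 * 2242 = 1201712
Step 3: v_d = 1.20e+06 cm/s

1.20e+06


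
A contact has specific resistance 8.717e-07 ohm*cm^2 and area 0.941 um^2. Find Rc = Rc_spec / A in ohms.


Step 1: Convert area to cm^2: 0.941 um^2 = 9.4100e-09 cm^2
Step 2: Rc = Rc_spec / A = 8.717e-07 / 9.4100e-09
Step 3: Rc = 9.26e+01 ohms

9.26e+01


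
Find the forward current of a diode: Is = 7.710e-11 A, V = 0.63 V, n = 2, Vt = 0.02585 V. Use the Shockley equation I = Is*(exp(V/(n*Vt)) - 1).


Step 1: V/(n*Vt) = 0.63/(2*0.02585) = 12.1857
Step 2: exp(12.1857) = 1.9597e+05
Step 3: I = 7.710e-11 * (1.9597e+05 - 1) = 1.51e-05 A

1.51e-05


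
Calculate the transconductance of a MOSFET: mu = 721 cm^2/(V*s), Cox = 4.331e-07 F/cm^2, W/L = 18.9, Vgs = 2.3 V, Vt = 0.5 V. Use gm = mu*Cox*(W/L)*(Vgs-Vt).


Step 1: Vov = Vgs - Vt = 2.3 - 0.5 = 1.8 V
Step 2: gm = mu * Cox * (W/L) * Vov
Step 3: gm = 721 * 4.331e-07 * 18.9 * 1.8 = 1.06e-02 S

1.06e-02


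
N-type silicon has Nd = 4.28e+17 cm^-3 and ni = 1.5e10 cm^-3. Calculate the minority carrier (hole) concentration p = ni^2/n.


Step 1: Since Nd >> ni, n ≈ Nd = 4.28e+17 cm^-3
Step 2: p = ni^2 / n = (1.5e10)^2 / 4.28e+17
Step 3: p = 2.25e20 / 4.28e+17 = 5.26e+02 cm^-3

5.26e+02


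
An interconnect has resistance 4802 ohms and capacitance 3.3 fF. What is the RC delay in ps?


Step 1: tau = R * C
Step 2: tau = 4802 * 3.3 fF = 4802 * 3.3e-15 F
Step 3: tau = 1.58466e-11 s = 15.8466 ps

15.8466


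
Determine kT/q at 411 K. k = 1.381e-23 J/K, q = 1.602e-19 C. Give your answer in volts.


Step 1: kT = 1.381e-23 * 411 = 5.67591e-21 J
Step 2: Vt = kT/q = 5.67591e-21 / 1.602e-19
Step 3: Vt = 0.03543 V

0.03543


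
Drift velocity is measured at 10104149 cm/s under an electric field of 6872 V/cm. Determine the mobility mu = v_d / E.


Step 1: mu = v_d / E
Step 2: mu = 10104149 / 6872
Step 3: mu = 1470.34 cm^2/(V*s)

1470.34


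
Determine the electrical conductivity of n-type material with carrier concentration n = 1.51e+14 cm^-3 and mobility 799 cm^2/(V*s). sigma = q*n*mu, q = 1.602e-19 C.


Step 1: sigma = q * n * mu
Step 2: sigma = 1.602e-19 * 1.51e+14 * 799
Step 3: sigma = 1.933e-02 S/cm

1.933e-02


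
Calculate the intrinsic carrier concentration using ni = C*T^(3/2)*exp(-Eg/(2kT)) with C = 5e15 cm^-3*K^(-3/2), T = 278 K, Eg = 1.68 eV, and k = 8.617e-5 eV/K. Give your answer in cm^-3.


Step 1: Compute kT = 8.617e-5 * 278 = 0.02395526 eV
Step 2: Exponent = -Eg/(2kT) = -1.68/(2*0.02395526) = -35.06537
Step 3: T^(3/2) = 278^1.5 = 4635.19
Step 4: ni = 5e15 * 4635.19 * exp(-35.06537) = 1.37e+04 cm^-3

1.37e+04


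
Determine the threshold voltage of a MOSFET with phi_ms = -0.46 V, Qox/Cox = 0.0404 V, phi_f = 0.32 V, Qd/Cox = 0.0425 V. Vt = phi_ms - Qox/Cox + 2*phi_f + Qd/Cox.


Step 1: Vt = phi_ms - Qox/Cox + 2*phi_f + Qd/Cox
Step 2: Vt = -0.46 - 0.0404 + 2*0.32 + 0.0425
Step 3: Vt = -0.46 - 0.0404 + 0.64 + 0.0425
Step 4: Vt = 0.1821 V

0.1821


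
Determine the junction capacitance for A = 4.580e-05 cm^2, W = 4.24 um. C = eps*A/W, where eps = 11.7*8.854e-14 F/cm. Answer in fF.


Step 1: eps_Si = 11.7 * 8.854e-14 = 1.035918e-12 F/cm
Step 2: W in cm = 4.24 * 1e-4 = 4.24e-04 cm
Step 3: C = 1.035918e-12 * 4.580e-05 / 4.24e-04 = 1.118987e-13 F
Step 4: C = 111.9 fF

111.9


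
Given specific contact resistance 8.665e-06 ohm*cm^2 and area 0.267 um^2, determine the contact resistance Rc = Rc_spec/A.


Step 1: Convert area to cm^2: 0.267 um^2 = 2.6700e-09 cm^2
Step 2: Rc = Rc_spec / A = 8.665e-06 / 2.6700e-09
Step 3: Rc = 3.25e+03 ohms

3.25e+03


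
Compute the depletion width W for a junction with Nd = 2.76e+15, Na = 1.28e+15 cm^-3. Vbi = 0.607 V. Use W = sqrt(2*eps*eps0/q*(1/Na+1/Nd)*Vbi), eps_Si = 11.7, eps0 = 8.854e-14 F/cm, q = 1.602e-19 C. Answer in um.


Step 1: 1/Na + 1/Nd = 1/1.28e+15 + 1/2.76e+15 = 1.14357e-15
Step 2: 2*eps*eps0/q = 2*11.7*8.854e-14/1.602e-19 = 1.293281e+07
Step 3: W^2 = 1.293281e+07 * 1.14357e-15 * 0.607 = 8.97727e-09
Step 4: W = sqrt(8.97727e-09) = 9.475e-05 cm = 0.9475 um

0.9475


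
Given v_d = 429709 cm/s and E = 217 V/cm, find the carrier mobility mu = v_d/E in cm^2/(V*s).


Step 1: mu = v_d / E
Step 2: mu = 429709 / 217
Step 3: mu = 1980.23 cm^2/(V*s)

1980.23


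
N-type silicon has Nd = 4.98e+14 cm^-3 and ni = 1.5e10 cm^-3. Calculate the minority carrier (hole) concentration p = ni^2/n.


Step 1: Since Nd >> ni, n ≈ Nd = 4.98e+14 cm^-3
Step 2: p = ni^2 / n = (1.5e10)^2 / 4.98e+14
Step 3: p = 2.25e20 / 4.98e+14 = 4.52e+05 cm^-3

4.52e+05


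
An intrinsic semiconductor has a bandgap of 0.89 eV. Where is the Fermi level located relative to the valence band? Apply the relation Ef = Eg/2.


Step 1: For an intrinsic semiconductor, the Fermi level sits at midgap.
Step 2: Ef = Eg / 2 = 0.89 / 2 = 0.445 eV

0.445


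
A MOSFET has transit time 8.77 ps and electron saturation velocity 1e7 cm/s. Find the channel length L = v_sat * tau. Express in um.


Step 1: tau in seconds = 8.77 ps * 1e-12 = 8.7700e-12 s
Step 2: L = v_sat * tau = 1e7 * 8.7700e-12 = 8.7700e-05 cm
Step 3: L in um = 8.7700e-05 * 1e4 = 0.877 um

0.877


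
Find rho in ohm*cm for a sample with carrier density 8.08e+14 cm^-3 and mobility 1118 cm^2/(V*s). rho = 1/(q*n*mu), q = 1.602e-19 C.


Step 1: sigma = q * n * mu = 1.602e-19 * 8.08e+14 * 1118 = 1.44716e-01 S/cm
Step 2: rho = 1 / sigma = 1 / 1.44716e-01 = 6.91 ohm*cm

6.91


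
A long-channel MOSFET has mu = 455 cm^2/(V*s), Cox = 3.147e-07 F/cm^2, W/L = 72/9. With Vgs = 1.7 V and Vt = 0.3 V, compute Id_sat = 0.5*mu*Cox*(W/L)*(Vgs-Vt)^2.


Step 1: Overdrive voltage Vov = Vgs - Vt = 1.7 - 0.3 = 1.4 V
Step 2: W/L = 72/9 = 8
Step 3: Id = 0.5 * 455 * 3.147e-07 * 8 * 1.4^2
Step 4: Id = 1.12e-03 A

1.12e-03


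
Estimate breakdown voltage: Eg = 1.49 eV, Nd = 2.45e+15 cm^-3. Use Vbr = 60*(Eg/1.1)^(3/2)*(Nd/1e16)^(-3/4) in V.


Step 1: Eg/1.1 = 1.49/1.1 = 1.354545
Step 2: (Eg/1.1)^1.5 = 1.354545^1.5 = 1.576486
Step 3: (Nd/1e16)^(-0.75) = (0.245)^(-0.75) = 2.871610
Step 4: Vbr = 60 * 1.576486 * 2.871610 = 271.6 V

271.6


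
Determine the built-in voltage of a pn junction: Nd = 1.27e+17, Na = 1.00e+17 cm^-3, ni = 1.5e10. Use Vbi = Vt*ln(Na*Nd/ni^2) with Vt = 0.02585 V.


Step 1: Compute Na*Nd/ni^2 = 1.00e+17 * 1.27e+17 / (1.5e10)^2 = 5.6444e+13
Step 2: ln(5.6444e+13) = 31.6643
Step 3: Vbi = 0.02585 * 31.6643 = 0.819 V

0.819


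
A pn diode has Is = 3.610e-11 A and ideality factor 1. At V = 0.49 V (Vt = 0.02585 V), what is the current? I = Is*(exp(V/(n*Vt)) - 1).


Step 1: V/(n*Vt) = 0.49/(1*0.02585) = 18.9555
Step 2: exp(18.9555) = 1.7071e+08
Step 3: I = 3.610e-11 * (1.7071e+08 - 1) = 6.16e-03 A

6.16e-03


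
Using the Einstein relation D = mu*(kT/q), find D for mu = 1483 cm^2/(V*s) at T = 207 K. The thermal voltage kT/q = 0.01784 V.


Step 1: D = mu * (kT/q)
Step 2: D = 1483 * 0.01784
Step 3: D = 26.46 cm^2/s

26.46


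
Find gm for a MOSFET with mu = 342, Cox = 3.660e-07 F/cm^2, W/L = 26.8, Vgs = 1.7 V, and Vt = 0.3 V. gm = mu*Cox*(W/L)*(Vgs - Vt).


Step 1: Vov = Vgs - Vt = 1.7 - 0.3 = 1.4 V
Step 2: gm = mu * Cox * (W/L) * Vov
Step 3: gm = 342 * 3.660e-07 * 26.8 * 1.4 = 4.70e-03 S

4.70e-03


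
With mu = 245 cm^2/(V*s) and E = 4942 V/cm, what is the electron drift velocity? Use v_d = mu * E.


Step 1: v_d = mu * E
Step 2: v_d = 245 * 4942 = 1210790
Step 3: v_d = 1.21e+06 cm/s

1.21e+06


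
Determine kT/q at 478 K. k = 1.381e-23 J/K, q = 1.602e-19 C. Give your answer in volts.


Step 1: kT = 1.381e-23 * 478 = 6.60118e-21 J
Step 2: Vt = kT/q = 6.60118e-21 / 1.602e-19
Step 3: Vt = 0.04121 V

0.04121


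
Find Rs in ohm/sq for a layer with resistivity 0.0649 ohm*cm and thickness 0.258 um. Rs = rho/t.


Step 1: Convert thickness to cm: t = 0.258 um = 2.5800e-05 cm
Step 2: Rs = rho / t = 0.0649 / 2.5800e-05
Step 3: Rs = 2515.5 ohm/sq

2515.5


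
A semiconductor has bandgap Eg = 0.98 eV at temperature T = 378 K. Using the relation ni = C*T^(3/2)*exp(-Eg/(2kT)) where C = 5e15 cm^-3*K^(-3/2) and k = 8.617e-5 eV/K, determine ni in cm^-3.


Step 1: Compute kT = 8.617e-5 * 378 = 0.03257226 eV
Step 2: Exponent = -Eg/(2kT) = -0.98/(2*0.03257226) = -15.04348
Step 3: T^(3/2) = 378^1.5 = 7349.16
Step 4: ni = 5e15 * 7349.16 * exp(-15.04348) = 1.08e+13 cm^-3

1.08e+13


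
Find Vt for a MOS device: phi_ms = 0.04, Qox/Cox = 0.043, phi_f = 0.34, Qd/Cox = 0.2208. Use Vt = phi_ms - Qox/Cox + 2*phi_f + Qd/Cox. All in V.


Step 1: Vt = phi_ms - Qox/Cox + 2*phi_f + Qd/Cox
Step 2: Vt = 0.04 - 0.043 + 2*0.34 + 0.2208
Step 3: Vt = 0.04 - 0.043 + 0.68 + 0.2208
Step 4: Vt = 0.8978 V

0.8978


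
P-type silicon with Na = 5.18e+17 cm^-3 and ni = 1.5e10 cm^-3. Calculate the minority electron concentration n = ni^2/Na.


Step 1: Majority hole concentration p ≈ Na = 5.18e+17 cm^-3
Step 2: n = ni^2 / Na = (1.5e10)^2 / 5.18e+17
Step 3: n = 4.34e+02 cm^-3

4.34e+02


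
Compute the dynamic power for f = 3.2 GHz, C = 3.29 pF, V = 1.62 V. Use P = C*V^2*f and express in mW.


Step 1: V^2 = 1.62^2 = 2.6244 V^2
Step 2: P = C*V^2*f = 3.29e-12 F * 2.6244 * 3.2e9 Hz
Step 3: P = 2.76296832e-02 W
Step 4: P = 27.63 mW

27.63


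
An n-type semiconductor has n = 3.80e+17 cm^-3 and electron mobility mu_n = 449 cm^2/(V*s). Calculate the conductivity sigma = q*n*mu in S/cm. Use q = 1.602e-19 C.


Step 1: sigma = q * n * mu
Step 2: sigma = 1.602e-19 * 3.80e+17 * 449
Step 3: sigma = 2.733e+01 S/cm

2.733e+01


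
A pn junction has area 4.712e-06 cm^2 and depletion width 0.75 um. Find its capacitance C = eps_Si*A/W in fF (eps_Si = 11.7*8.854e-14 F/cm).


Step 1: eps_Si = 11.7 * 8.854e-14 = 1.035918e-12 F/cm
Step 2: W in cm = 0.75 * 1e-4 = 7.50e-05 cm
Step 3: C = 1.035918e-12 * 4.712e-06 / 7.50e-05 = 6.508327e-14 F
Step 4: C = 65.08 fF

65.08


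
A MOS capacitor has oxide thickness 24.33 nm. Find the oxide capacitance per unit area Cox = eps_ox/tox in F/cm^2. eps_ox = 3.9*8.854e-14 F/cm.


Step 1: eps_ox = 3.9 * 8.854e-14 = 3.45306e-13 F/cm
Step 2: tox in cm = 24.33 nm * 1e-7 = 2.4330e-06 cm
Step 3: Cox = 3.45306e-13 / 2.4330e-06 = 1.42e-07 F/cm^2

1.42e-07


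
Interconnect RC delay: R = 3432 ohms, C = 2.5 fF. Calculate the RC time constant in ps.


Step 1: tau = R * C
Step 2: tau = 3432 * 2.5 fF = 3432 * 2.5e-15 F
Step 3: tau = 8.58e-12 s = 8.58 ps

8.58


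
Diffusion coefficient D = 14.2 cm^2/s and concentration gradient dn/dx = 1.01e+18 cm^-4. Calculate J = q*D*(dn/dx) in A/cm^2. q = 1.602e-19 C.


Step 1: J = q * D * (dn/dx)
Step 2: J = 1.602e-19 * 14.2 * 1.01e+18
Step 3: J = 2.30e+00 A/cm^2

2.30e+00


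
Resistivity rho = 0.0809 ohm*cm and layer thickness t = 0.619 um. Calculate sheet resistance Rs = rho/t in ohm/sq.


Step 1: Convert thickness to cm: t = 0.619 um = 6.1900e-05 cm
Step 2: Rs = rho / t = 0.0809 / 6.1900e-05
Step 3: Rs = 1306.9 ohm/sq

1306.9


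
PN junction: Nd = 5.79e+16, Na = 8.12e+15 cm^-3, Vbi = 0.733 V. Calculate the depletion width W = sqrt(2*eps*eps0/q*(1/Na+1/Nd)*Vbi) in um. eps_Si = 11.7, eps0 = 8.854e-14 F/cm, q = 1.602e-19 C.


Step 1: 1/Na + 1/Nd = 1/8.12e+15 + 1/5.79e+16 = 1.40424e-16
Step 2: 2*eps*eps0/q = 2*11.7*8.854e-14/1.602e-19 = 1.293281e+07
Step 3: W^2 = 1.293281e+07 * 1.40424e-16 * 0.733 = 1.33118e-09
Step 4: W = sqrt(1.33118e-09) = 3.649e-05 cm = 0.3649 um

0.3649


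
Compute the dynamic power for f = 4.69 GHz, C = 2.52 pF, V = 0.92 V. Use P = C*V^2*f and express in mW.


Step 1: V^2 = 0.92^2 = 0.8464 V^2
Step 2: P = C*V^2*f = 2.52e-12 F * 0.8464 * 4.69e9 Hz
Step 3: P = 1.000343232e-02 W
Step 4: P = 10.003 mW

10.003


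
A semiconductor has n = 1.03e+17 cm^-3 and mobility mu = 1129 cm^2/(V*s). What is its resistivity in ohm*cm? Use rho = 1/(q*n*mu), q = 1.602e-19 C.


Step 1: sigma = q * n * mu = 1.602e-19 * 1.03e+17 * 1129 = 1.86292e+01 S/cm
Step 2: rho = 1 / sigma = 1 / 1.86292e+01 = 0.05368 ohm*cm

0.05368


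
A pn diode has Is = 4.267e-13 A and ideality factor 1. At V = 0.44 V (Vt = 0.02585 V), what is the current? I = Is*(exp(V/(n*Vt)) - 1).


Step 1: V/(n*Vt) = 0.44/(1*0.02585) = 17.0213
Step 2: exp(17.0213) = 2.4675e+07
Step 3: I = 4.267e-13 * (2.4675e+07 - 1) = 1.05e-05 A

1.05e-05


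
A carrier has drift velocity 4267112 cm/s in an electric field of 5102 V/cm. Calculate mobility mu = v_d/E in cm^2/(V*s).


Step 1: mu = v_d / E
Step 2: mu = 4267112 / 5102
Step 3: mu = 836.36 cm^2/(V*s)

836.36


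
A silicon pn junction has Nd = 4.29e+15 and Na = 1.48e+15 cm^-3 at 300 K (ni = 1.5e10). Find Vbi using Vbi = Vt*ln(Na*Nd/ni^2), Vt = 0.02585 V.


Step 1: Compute Na*Nd/ni^2 = 1.48e+15 * 4.29e+15 / (1.5e10)^2 = 2.8219e+10
Step 2: ln(2.8219e+10) = 24.0633
Step 3: Vbi = 0.02585 * 24.0633 = 0.622 V

0.622


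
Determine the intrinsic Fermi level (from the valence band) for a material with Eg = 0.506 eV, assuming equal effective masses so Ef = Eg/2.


Step 1: For an intrinsic semiconductor, the Fermi level sits at midgap.
Step 2: Ef = Eg / 2 = 0.506 / 2 = 0.253 eV

0.253


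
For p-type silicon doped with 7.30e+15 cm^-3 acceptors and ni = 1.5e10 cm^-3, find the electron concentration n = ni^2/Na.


Step 1: Majority hole concentration p ≈ Na = 7.30e+15 cm^-3
Step 2: n = ni^2 / Na = (1.5e10)^2 / 7.30e+15
Step 3: n = 3.08e+04 cm^-3

3.08e+04


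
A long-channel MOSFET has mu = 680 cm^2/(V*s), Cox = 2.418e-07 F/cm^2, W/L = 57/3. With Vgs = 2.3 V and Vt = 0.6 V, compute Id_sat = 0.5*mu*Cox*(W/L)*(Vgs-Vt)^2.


Step 1: Overdrive voltage Vov = Vgs - Vt = 2.3 - 0.6 = 1.7 V
Step 2: W/L = 57/3 = 19
Step 3: Id = 0.5 * 680 * 2.418e-07 * 19 * 1.7^2
Step 4: Id = 4.51e-03 A

4.51e-03


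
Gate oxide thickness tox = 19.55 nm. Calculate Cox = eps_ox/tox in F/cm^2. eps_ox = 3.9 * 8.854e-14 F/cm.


Step 1: eps_ox = 3.9 * 8.854e-14 = 3.45306e-13 F/cm
Step 2: tox in cm = 19.55 nm * 1e-7 = 1.9550e-06 cm
Step 3: Cox = 3.45306e-13 / 1.9550e-06 = 1.77e-07 F/cm^2

1.77e-07


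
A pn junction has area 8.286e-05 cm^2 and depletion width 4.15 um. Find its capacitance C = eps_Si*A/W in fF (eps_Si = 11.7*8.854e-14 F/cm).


Step 1: eps_Si = 11.7 * 8.854e-14 = 1.035918e-12 F/cm
Step 2: W in cm = 4.15 * 1e-4 = 4.15e-04 cm
Step 3: C = 1.035918e-12 * 8.286e-05 / 4.15e-04 = 2.068341e-13 F
Step 4: C = 206.83 fF

206.83


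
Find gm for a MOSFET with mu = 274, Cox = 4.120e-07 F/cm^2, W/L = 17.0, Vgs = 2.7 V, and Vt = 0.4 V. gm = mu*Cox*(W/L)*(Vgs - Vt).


Step 1: Vov = Vgs - Vt = 2.7 - 0.4 = 2.3 V
Step 2: gm = mu * Cox * (W/L) * Vov
Step 3: gm = 274 * 4.120e-07 * 17.0 * 2.3 = 4.41e-03 S

4.41e-03


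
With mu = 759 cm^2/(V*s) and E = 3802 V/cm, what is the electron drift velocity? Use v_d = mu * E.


Step 1: v_d = mu * E
Step 2: v_d = 759 * 3802 = 2885718
Step 3: v_d = 2.89e+06 cm/s

2.89e+06


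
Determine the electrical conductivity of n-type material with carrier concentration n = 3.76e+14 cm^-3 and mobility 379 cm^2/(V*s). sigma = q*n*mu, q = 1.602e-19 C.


Step 1: sigma = q * n * mu
Step 2: sigma = 1.602e-19 * 3.76e+14 * 379
Step 3: sigma = 2.283e-02 S/cm

2.283e-02


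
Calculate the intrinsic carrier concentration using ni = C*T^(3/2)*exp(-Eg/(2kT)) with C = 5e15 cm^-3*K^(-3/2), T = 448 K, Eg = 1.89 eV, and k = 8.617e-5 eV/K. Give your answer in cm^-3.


Step 1: Compute kT = 8.617e-5 * 448 = 0.03860416 eV
Step 2: Exponent = -Eg/(2kT) = -1.89/(2*0.03860416) = -24.47923
Step 3: T^(3/2) = 448^1.5 = 9482.37
Step 4: ni = 5e15 * 9482.37 * exp(-24.47923) = 1.11e+09 cm^-3

1.11e+09


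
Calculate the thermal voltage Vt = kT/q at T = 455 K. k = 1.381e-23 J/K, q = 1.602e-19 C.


Step 1: kT = 1.381e-23 * 455 = 6.28355e-21 J
Step 2: Vt = kT/q = 6.28355e-21 / 1.602e-19
Step 3: Vt = 0.03922 V

0.03922


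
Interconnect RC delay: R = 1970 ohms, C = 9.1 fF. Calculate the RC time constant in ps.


Step 1: tau = R * C
Step 2: tau = 1970 * 9.1 fF = 1970 * 9.1e-15 F
Step 3: tau = 1.7927e-11 s = 17.927 ps

17.927


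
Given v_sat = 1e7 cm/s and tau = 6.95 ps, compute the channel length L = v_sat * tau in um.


Step 1: tau in seconds = 6.95 ps * 1e-12 = 6.9500e-12 s
Step 2: L = v_sat * tau = 1e7 * 6.9500e-12 = 6.9500e-05 cm
Step 3: L in um = 6.9500e-05 * 1e4 = 0.695 um

0.695


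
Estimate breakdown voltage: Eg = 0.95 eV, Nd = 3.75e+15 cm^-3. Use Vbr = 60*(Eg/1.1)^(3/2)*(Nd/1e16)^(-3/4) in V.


Step 1: Eg/1.1 = 0.95/1.1 = 0.863636
Step 2: (Eg/1.1)^1.5 = 0.863636^1.5 = 0.802594
Step 3: (Nd/1e16)^(-0.75) = (0.375)^(-0.75) = 2.086779
Step 4: Vbr = 60 * 0.802594 * 2.086779 = 100.5 V

100.5


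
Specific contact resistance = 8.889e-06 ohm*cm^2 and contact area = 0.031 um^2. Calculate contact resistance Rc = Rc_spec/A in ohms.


Step 1: Convert area to cm^2: 0.031 um^2 = 3.1000e-10 cm^2
Step 2: Rc = Rc_spec / A = 8.889e-06 / 3.1000e-10
Step 3: Rc = 2.87e+04 ohms

2.87e+04


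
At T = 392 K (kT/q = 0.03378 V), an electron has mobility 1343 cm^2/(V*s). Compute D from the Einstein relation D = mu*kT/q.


Step 1: D = mu * (kT/q)
Step 2: D = 1343 * 0.03378
Step 3: D = 45.37 cm^2/s

45.37


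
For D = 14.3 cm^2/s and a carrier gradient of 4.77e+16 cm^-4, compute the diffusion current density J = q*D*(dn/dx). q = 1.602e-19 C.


Step 1: J = q * D * (dn/dx)
Step 2: J = 1.602e-19 * 14.3 * 4.77e+16
Step 3: J = 1.09e-01 A/cm^2

1.09e-01


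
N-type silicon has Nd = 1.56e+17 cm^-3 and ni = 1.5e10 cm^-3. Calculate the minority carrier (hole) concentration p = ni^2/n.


Step 1: Since Nd >> ni, n ≈ Nd = 1.56e+17 cm^-3
Step 2: p = ni^2 / n = (1.5e10)^2 / 1.56e+17
Step 3: p = 2.25e20 / 1.56e+17 = 1.44e+03 cm^-3

1.44e+03


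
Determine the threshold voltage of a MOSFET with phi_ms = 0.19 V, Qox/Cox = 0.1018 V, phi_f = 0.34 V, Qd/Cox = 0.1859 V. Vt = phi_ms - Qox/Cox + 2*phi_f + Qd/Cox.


Step 1: Vt = phi_ms - Qox/Cox + 2*phi_f + Qd/Cox
Step 2: Vt = 0.19 - 0.1018 + 2*0.34 + 0.1859
Step 3: Vt = 0.19 - 0.1018 + 0.68 + 0.1859
Step 4: Vt = 0.9541 V

0.9541


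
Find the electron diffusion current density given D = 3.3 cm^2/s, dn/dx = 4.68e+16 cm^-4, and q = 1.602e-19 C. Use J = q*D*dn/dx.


Step 1: J = q * D * (dn/dx)
Step 2: J = 1.602e-19 * 3.3 * 4.68e+16
Step 3: J = 2.47e-02 A/cm^2

2.47e-02


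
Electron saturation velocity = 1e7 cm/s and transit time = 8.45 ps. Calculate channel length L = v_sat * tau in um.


Step 1: tau in seconds = 8.45 ps * 1e-12 = 8.4500e-12 s
Step 2: L = v_sat * tau = 1e7 * 8.4500e-12 = 8.4500e-05 cm
Step 3: L in um = 8.4500e-05 * 1e4 = 0.845 um

0.845


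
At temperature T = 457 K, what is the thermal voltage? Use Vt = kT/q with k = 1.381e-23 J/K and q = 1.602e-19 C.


Step 1: kT = 1.381e-23 * 457 = 6.31117e-21 J
Step 2: Vt = kT/q = 6.31117e-21 / 1.602e-19
Step 3: Vt = 0.0394 V

0.0394


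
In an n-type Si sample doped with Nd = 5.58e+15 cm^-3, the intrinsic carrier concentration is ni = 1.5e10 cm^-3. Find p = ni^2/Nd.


Step 1: Since Nd >> ni, n ≈ Nd = 5.58e+15 cm^-3
Step 2: p = ni^2 / n = (1.5e10)^2 / 5.58e+15
Step 3: p = 2.25e20 / 5.58e+15 = 4.03e+04 cm^-3

4.03e+04


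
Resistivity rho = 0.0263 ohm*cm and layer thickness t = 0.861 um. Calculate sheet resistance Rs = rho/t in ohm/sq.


Step 1: Convert thickness to cm: t = 0.861 um = 8.6100e-05 cm
Step 2: Rs = rho / t = 0.0263 / 8.6100e-05
Step 3: Rs = 305.5 ohm/sq

305.5


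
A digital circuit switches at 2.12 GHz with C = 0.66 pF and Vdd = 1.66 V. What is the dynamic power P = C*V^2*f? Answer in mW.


Step 1: V^2 = 1.66^2 = 2.7556 V^2
Step 2: P = C*V^2*f = 0.66e-12 F * 2.7556 * 2.12e9 Hz
Step 3: P = 3.85563552e-03 W
Step 4: P = 3.856 mW

3.856


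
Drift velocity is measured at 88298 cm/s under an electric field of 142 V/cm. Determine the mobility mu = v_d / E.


Step 1: mu = v_d / E
Step 2: mu = 88298 / 142
Step 3: mu = 621.82 cm^2/(V*s)

621.82


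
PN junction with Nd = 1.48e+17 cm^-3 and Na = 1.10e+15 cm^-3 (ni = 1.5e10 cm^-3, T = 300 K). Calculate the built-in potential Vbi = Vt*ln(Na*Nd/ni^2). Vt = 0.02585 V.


Step 1: Compute Na*Nd/ni^2 = 1.10e+15 * 1.48e+17 / (1.5e10)^2 = 7.2356e+11
Step 2: ln(7.2356e+11) = 27.3074
Step 3: Vbi = 0.02585 * 27.3074 = 0.706 V

0.706


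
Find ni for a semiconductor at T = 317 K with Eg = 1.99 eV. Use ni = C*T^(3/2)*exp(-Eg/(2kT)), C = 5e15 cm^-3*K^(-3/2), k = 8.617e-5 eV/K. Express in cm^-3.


Step 1: Compute kT = 8.617e-5 * 317 = 0.02731589 eV
Step 2: Exponent = -Eg/(2kT) = -1.99/(2*0.02731589) = -36.42568
Step 3: T^(3/2) = 317^1.5 = 5644.02
Step 4: ni = 5e15 * 5644.02 * exp(-36.42568) = 4.28e+03 cm^-3

4.28e+03


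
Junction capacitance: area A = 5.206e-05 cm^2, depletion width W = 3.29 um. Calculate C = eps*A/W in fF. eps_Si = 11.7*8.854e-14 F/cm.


Step 1: eps_Si = 11.7 * 8.854e-14 = 1.035918e-12 F/cm
Step 2: W in cm = 3.29 * 1e-4 = 3.29e-04 cm
Step 3: C = 1.035918e-12 * 5.206e-05 / 3.29e-04 = 1.639206e-13 F
Step 4: C = 163.92 fF

163.92


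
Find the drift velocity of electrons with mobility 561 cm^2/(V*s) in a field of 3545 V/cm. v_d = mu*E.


Step 1: v_d = mu * E
Step 2: v_d = 561 * 3545 = 1988745
Step 3: v_d = 1.99e+06 cm/s

1.99e+06


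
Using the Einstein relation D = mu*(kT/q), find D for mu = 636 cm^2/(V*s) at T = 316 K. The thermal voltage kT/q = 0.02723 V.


Step 1: D = mu * (kT/q)
Step 2: D = 636 * 0.02723
Step 3: D = 17.32 cm^2/s

17.32


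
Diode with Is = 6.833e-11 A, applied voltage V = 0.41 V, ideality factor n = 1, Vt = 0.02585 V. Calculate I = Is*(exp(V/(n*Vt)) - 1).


Step 1: V/(n*Vt) = 0.41/(1*0.02585) = 15.8607
Step 2: exp(15.8607) = 7.7306e+06
Step 3: I = 6.833e-11 * (7.7306e+06 - 1) = 5.28e-04 A

5.28e-04


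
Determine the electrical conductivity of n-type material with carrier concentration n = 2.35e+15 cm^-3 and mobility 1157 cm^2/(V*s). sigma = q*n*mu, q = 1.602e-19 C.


Step 1: sigma = q * n * mu
Step 2: sigma = 1.602e-19 * 2.35e+15 * 1157
Step 3: sigma = 4.356e-01 S/cm

4.356e-01


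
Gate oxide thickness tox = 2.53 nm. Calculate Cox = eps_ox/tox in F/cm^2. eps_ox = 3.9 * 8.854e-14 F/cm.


Step 1: eps_ox = 3.9 * 8.854e-14 = 3.45306e-13 F/cm
Step 2: tox in cm = 2.53 nm * 1e-7 = 2.5300e-07 cm
Step 3: Cox = 3.45306e-13 / 2.5300e-07 = 1.36e-06 F/cm^2

1.36e-06


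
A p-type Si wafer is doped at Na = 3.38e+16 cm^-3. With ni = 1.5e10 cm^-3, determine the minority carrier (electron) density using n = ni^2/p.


Step 1: Majority hole concentration p ≈ Na = 3.38e+16 cm^-3
Step 2: n = ni^2 / Na = (1.5e10)^2 / 3.38e+16
Step 3: n = 6.66e+03 cm^-3

6.66e+03


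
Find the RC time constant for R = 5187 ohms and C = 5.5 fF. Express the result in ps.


Step 1: tau = R * C
Step 2: tau = 5187 * 5.5 fF = 5187 * 5.5e-15 F
Step 3: tau = 2.85285e-11 s = 28.5285 ps

28.5285


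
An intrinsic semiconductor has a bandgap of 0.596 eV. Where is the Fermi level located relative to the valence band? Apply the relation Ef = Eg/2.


Step 1: For an intrinsic semiconductor, the Fermi level sits at midgap.
Step 2: Ef = Eg / 2 = 0.596 / 2 = 0.298 eV

0.298


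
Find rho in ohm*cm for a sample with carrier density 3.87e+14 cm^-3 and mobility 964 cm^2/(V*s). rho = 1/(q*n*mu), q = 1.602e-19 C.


Step 1: sigma = q * n * mu = 1.602e-19 * 3.87e+14 * 964 = 5.97655e-02 S/cm
Step 2: rho = 1 / sigma = 1 / 5.97655e-02 = 16.73 ohm*cm

16.73


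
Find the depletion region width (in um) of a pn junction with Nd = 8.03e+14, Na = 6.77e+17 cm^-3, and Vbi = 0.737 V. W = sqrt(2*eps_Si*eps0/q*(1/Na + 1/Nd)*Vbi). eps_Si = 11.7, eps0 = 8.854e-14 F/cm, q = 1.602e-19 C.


Step 1: 1/Na + 1/Nd = 1/6.77e+17 + 1/8.03e+14 = 1.24681e-15
Step 2: 2*eps*eps0/q = 2*11.7*8.854e-14/1.602e-19 = 1.293281e+07
Step 3: W^2 = 1.293281e+07 * 1.24681e-15 * 0.737 = 1.18839e-08
Step 4: W = sqrt(1.18839e-08) = 1.090e-04 cm = 1.09 um

1.09


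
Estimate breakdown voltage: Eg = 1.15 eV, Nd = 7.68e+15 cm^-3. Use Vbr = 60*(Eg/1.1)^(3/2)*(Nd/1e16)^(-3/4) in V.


Step 1: Eg/1.1 = 1.15/1.1 = 1.045455
Step 2: (Eg/1.1)^1.5 = 1.045455^1.5 = 1.068952
Step 3: (Nd/1e16)^(-0.75) = (0.768)^(-0.75) = 1.218931
Step 4: Vbr = 60 * 1.068952 * 1.218931 = 78.2 V

78.2


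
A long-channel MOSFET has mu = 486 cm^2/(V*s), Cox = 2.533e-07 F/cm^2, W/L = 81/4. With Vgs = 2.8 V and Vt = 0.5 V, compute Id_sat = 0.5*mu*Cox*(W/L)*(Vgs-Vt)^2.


Step 1: Overdrive voltage Vov = Vgs - Vt = 2.8 - 0.5 = 2.3 V
Step 2: W/L = 81/4 = 20.25
Step 3: Id = 0.5 * 486 * 2.533e-07 * 20.25 * 2.3^2
Step 4: Id = 6.59e-03 A

6.59e-03
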